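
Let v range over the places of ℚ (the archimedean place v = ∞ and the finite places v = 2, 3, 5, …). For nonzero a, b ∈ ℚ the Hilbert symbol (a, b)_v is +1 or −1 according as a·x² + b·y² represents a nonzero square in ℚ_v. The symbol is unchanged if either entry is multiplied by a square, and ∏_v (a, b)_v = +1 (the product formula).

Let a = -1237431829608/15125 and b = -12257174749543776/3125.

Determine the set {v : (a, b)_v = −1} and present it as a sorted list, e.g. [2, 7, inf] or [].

Mod squares: a ≡ -74290, b ≡ -30. Check v ∈ {∞, 2, 3, 5, 11, 13, 17, 19, 23}.
v=5: a=5^-3·(≡2), b=5^-5·(≡4) mod 5; (2|5)=-1, (4|5)=+1; (−1)^{-3·-5·2}·(-1)^-5·(+1)^-3 = -1.
v=23: a=23^1·(≡3), b=23^2·(≡12) mod 23; (3|23)=+1, (12|23)=+1; (−1)^{1·2·11}·(+1)^2·(+1)^1 = +1.
v=11: a=11^-2·(≡1), b=11^0·(≡3) mod 11; (1|11)=+1, (3|11)=+1; (−1)^{-2·0·5}·(+1)^0·(+1)^-2 = +1.
v=3: a=3^6·(≡2), b=3^5·(≡2) mod 3; (2|3)=-1, (2|3)=-1; (−1)^{6·5·1}·(-1)^5·(-1)^6 = -1.
v=19: a=19^1·(≡6), b=19^2·(≡14) mod 19; (6|19)=+1, (14|19)=-1; (−1)^{1·2·9}·(+1)^2·(-1)^1 = -1.
v=2: v_2(a)=3, v_2(b)=5; units ≡ 7, 1 (mod 8); ε·ε+αω+βω = 1·0+3·0+5·0 ≡ 0  ⇒  (a,b)_2 = +1.
v=∞: -74290 < 0 and -30 < 0  ⇒  (a,b)_∞ = -1.
v=13: a=13^4·(≡5), b=13^4·(≡9) mod 13; (5|13)=-1, (9|13)=+1; (−1)^{4·4·6}·(-1)^4·(+1)^4 = +1.
v=17: a=17^1·(≡16), b=17^2·(≡13) mod 17; (16|17)=+1, (13|17)=+1; (−1)^{1·2·8}·(+1)^2·(+1)^1 = +1.
(-74290, -30 / ℚ) ramifies at {3, 5, 19, ∞}: a division algebra.

[3, 5, 19, inf]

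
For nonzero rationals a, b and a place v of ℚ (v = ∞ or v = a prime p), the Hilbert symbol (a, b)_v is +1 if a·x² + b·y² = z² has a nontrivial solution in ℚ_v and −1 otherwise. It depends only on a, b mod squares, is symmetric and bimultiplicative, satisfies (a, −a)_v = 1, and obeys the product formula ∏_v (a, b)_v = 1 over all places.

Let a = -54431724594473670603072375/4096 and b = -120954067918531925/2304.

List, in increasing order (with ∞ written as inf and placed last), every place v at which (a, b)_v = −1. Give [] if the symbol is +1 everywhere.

[5, 7, 19, 37, 47, inf]

(a, b) ≡ (-167055, -893) mod (ℚ^×)²; places V = {2, 3, 5, 7, 11, 19, 37, 43, 47, ∞}.
(a,b)_43: α=3, u≡29; β=2, v≡16 (mod 43); (29|43)=-1, (16|43)=+1; sign (−1)^0·-1^2·+1^3 = +1.
(a,b)_2: α=-12, β=-8; u≡1, v≡3 (mod 8); ε(u)ε(v)=0·1, αω(v)=-12·1, βω(u)=-8·0; sum ≡ 0  ⇒  +1.
(a,b)_∞: sgn(-167055)=−, sgn(-893)=−, so -1.
(a,b)_7: α=3, u≡6; β=2, v≡6 (mod 7); (6|7)=-1, (6|7)=-1; sign (−1)^0·-1^2·-1^3 = -1.
(a,b)_5: α=3, u≡1; β=2, v≡2 (mod 5); (1|5)=+1, (2|5)=-1; sign (−1)^0·+1^2·-1^3 = -1.
(a,b)_37: α=3, u≡12; β=2, v≡5 (mod 37); (12|37)=+1, (5|37)=-1; sign (−1)^0·+1^2·-1^3 = -1.
(a,b)_3: α=3, u≡1; β=-2, v≡1 (mod 3); (1|3)=+1, (1|3)=+1; sign (−1)^0·+1^-2·+1^3 = +1.
(a,b)_11: α=4, u≡8; β=2, v≡5 (mod 11); (8|11)=-1, (5|11)=+1; sign (−1)^0·-1^2·+1^4 = +1.
(a,b)_19: α=2, u≡14; β=3, v≡15 (mod 19); (14|19)=-1, (15|19)=-1; sign (−1)^0·-1^3·-1^2 = -1.
(a,b)_47: α=2, u≡10; β=1, v≡16 (mod 47); (10|47)=-1, (16|47)=+1; sign (−1)^0·-1^1·+1^2 = -1.
Ram(-167055, -893) = {5, 7, 19, 37, 47, ∞}; no ℚ_5-point on the conic.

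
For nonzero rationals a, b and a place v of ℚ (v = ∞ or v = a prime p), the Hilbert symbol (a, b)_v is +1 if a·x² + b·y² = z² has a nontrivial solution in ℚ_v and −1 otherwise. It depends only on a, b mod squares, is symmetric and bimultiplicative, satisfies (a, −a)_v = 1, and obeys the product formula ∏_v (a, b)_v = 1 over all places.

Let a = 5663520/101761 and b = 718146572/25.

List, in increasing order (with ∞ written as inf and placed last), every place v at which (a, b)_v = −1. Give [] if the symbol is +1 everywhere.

Mod squares: a ≡ 4370, b ≡ 1062347. Check v ∈ {∞, 2, 3, 5, 11, 13, 17, 19, 23, 29}.
v=11: a=11^-2·(≡1), b=11^1·(≡6) mod 11; (1|11)=+1, (6|11)=-1; (−1)^{-2·1·5}·(+1)^1·(-1)^-2 = +1.
v=29: a=29^-2·(≡22), b=29^0·(≡8) mod 29; (22|29)=+1, (8|29)=-1; (−1)^{-2·0·14}·(+1)^0·(-1)^-2 = +1.
v=17: a=17^0·(≡13), b=17^1·(≡9) mod 17; (13|17)=+1, (9|17)=+1; (−1)^{0·1·8}·(+1)^1·(+1)^0 = +1.
v=13: a=13^0·(≡7), b=13^3·(≡9) mod 13; (7|13)=-1, (9|13)=+1; (−1)^{0·3·6}·(-1)^3·(+1)^0 = -1.
v=3: a=3^4·(≡2), b=3^0·(≡2) mod 3; (2|3)=-1, (2|3)=-1; (−1)^{4·0·1}·(-1)^0·(-1)^4 = +1.
v=2: v_2(a)=5, v_2(b)=2; units ≡ 1, 3 (mod 8); ε·ε+αω+βω = 0·1+5·1+2·0 ≡ 1  ⇒  (a,b)_2 = -1.
v=23: a=23^1·(≡13), b=23^1·(≡11) mod 23; (13|23)=+1, (11|23)=-1; (−1)^{1·1·11}·(+1)^1·(-1)^1 = +1.
v=∞: 4370 > 0 and 1062347 > 0  ⇒  (a,b)_∞ = +1.
v=5: a=5^1·(≡4), b=5^-2·(≡2) mod 5; (4|5)=+1, (2|5)=-1; (−1)^{1·-2·2}·(+1)^-2·(-1)^1 = -1.
v=19: a=19^1·(≡10), b=19^1·(≡18) mod 19; (10|19)=-1, (18|19)=-1; (−1)^{1·1·9}·(-1)^1·(-1)^1 = -1.
Ram(4370, 1062347) = {2, 5, 13, 19}; no ℚ_2-point on the conic.

[2, 5, 13, 19]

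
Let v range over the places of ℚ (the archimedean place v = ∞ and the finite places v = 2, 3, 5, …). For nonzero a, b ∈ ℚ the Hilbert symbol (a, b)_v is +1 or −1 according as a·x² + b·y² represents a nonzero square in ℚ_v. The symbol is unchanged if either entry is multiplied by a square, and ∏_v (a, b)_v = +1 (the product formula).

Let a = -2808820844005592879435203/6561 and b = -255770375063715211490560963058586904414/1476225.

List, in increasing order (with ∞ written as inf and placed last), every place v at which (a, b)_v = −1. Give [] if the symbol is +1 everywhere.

[2, 19, 37, inf]

(a, b) ≡ (-43, -57646) mod (ℚ^×)²; places V = {2, 3, 5, 7, 11, 19, 29, 37, 41, 43, ∞}.
(a,b)_11: α=4, u≡4; β=6, v≡4 (mod 11); (4|11)=+1, (4|11)=+1; sign (−1)^0·+1^6·+1^4 = +1.
(a,b)_5: α=0, u≡2; β=-2, v≡4 (mod 5); (2|5)=-1, (4|5)=+1; sign (−1)^0·-1^-2·+1^0 = +1.
(a,b)_7: α=2, u≡6; β=2, v≡6 (mod 7); (6|7)=-1, (6|7)=-1; sign (−1)^0·-1^2·-1^2 = +1.
(a,b)_41: α=2, u≡31; β=3, v≡27 (mod 41); (31|41)=+1, (27|41)=-1; sign (−1)^0·+1^3·-1^2 = +1.
(a,b)_19: α=6, u≡13; β=9, v≡9 (mod 19); (13|19)=-1, (9|19)=+1; sign (−1)^0·-1^9·+1^6 = -1.
(a,b)_3: α=-8, u≡2; β=-10, v≡2 (mod 3); (2|3)=-1, (2|3)=-1; sign (−1)^0·-1^-10·-1^-8 = +1.
(a,b)_37: α=2, u≡20; β=3, v≡33 (mod 37); (20|37)=-1, (33|37)=+1; sign (−1)^0·-1^3·+1^2 = -1.
(a,b)_∞: sgn(-43)=−, sgn(-57646)=−, so -1.
(a,b)_29: α=2, u≡21; β=4, v≡24 (mod 29); (21|29)=-1, (24|29)=+1; sign (−1)^0·-1^4·+1^2 = +1.
(a,b)_43: α=1, u≡28; β=2, v≡16 (mod 43); (28|43)=-1, (16|43)=+1; sign (−1)^0·-1^2·+1^1 = +1.
(a,b)_2: α=0, β=1; u≡5, v≡1 (mod 8); ε(u)ε(v)=0·0, αω(v)=0·0, βω(u)=1·1; sum ≡ 1  ⇒  -1.
|Ram(-43, -57646)| = 4, even; anisotropic at {2, 19, 37, ∞}.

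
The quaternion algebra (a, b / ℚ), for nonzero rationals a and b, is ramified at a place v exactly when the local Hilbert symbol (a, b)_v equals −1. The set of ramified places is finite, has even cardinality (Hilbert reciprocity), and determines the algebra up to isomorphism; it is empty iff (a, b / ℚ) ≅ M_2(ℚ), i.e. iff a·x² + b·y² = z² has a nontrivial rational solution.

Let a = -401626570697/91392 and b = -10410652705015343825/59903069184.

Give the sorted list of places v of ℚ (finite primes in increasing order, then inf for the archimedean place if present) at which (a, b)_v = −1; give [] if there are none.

[3, 7, 11, 17, 29, 37, 41, inf]

Mod squares: a ≡ -3282449709, b ≡ -54723. Check v ∈ {∞, 2, 3, 5, 7, 11, 17, 19, 29, 37, 41}.
v=11: a=11^3·(≡5), b=11^6·(≡6) mod 11; (5|11)=+1, (6|11)=-1; (−1)^{3·6·5}·(+1)^6·(-1)^3 = -1.
v=19: a=19^3·(≡15), b=19^4·(≡11) mod 19; (15|19)=-1, (11|19)=+1; (−1)^{3·4·9}·(-1)^4·(+1)^3 = +1.
v=17: a=17^-1·(≡13), b=17^-3·(≡3) mod 17; (13|17)=+1, (3|17)=-1; (−1)^{-1·-3·8}·(+1)^-3·(-1)^-1 = -1.
v=29: a=29^1·(≡20), b=29^1·(≡15) mod 29; (20|29)=+1, (15|29)=-1; (−1)^{1·1·14}·(+1)^1·(-1)^1 = -1.
v=37: a=37^1·(≡35), b=37^1·(≡16) mod 37; (35|37)=-1, (16|37)=+1; (−1)^{1·1·18}·(-1)^1·(+1)^1 = -1.
v=7: a=7^-1·(≡5), b=7^-2·(≡3) mod 7; (5|7)=-1, (3|7)=-1; (−1)^{-1·-2·3}·(-1)^-2·(-1)^-1 = -1.
v=2: v_2(a)=-8, v_2(b)=-10; units ≡ 3, 5 (mod 8); ε·ε+αω+βω = 1·0+-8·1+-10·1 ≡ 0  ⇒  (a,b)_2 = +1.
v=41: a=41^1·(≡1), b=41^2·(≡27) mod 41; (1|41)=+1, (27|41)=-1; (−1)^{1·2·20}·(+1)^2·(-1)^1 = -1.
v=3: a=3^-1·(≡2), b=3^-5·(≡2) mod 3; (2|3)=-1, (2|3)=-1; (−1)^{-1·-5·1}·(-1)^-5·(-1)^-1 = -1.
v=5: a=5^0·(≡4), b=5^2·(≡3) mod 5; (4|5)=+1, (3|5)=-1; (−1)^{0·2·2}·(+1)^2·(-1)^0 = +1.
v=∞: -3282449709 < 0 and -54723 < 0  ⇒  (a,b)_∞ = -1.
Ram(-3282449709, -54723) = {3, 7, 11, 17, 29, 37, 41, ∞}; no ℚ_3-point on the conic.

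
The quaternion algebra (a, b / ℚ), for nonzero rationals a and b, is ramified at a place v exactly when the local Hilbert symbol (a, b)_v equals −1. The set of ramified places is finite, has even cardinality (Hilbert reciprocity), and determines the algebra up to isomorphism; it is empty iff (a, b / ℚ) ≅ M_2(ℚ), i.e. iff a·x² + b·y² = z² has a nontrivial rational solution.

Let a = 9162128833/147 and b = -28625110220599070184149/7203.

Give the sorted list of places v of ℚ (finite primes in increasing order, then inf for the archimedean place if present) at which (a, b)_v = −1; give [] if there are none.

[3, 11, 19, 29]

(a, b) ≡ (236379, -1023) mod (ℚ^×)²; places V = {2, 3, 7, 11, 13, 19, 29, 31, ∞}.
(a,b)_19: α=1, u≡18; β=2, v≡3 (mod 19); (18|19)=-1, (3|19)=-1; sign (−1)^0·-1^2·-1^1 = -1.
(a,b)_29: α=1, u≡26; β=2, v≡15 (mod 29); (26|29)=-1, (15|29)=-1; sign (−1)^0·-1^2·-1^1 = -1.
(a,b)_2: α=0, β=0; u≡3, v≡1 (mod 8); ε(u)ε(v)=1·0, αω(v)=0·0, βω(u)=0·1; sum ≡ 0  ⇒  +1.
(a,b)_3: α=-1, u≡1; β=-1, v≡1 (mod 3); (1|3)=+1, (1|3)=+1; sign (−1)^1·+1^-1·+1^-1 = -1.
(a,b)_∞: sgn(236379)=+, sgn(-1023)=−, so +1.
(a,b)_7: α=-2, u≡6; β=-4, v≡6 (mod 7); (6|7)=-1, (6|7)=-1; sign (−1)^0·-1^-4·-1^-2 = +1.
(a,b)_11: α=3, u≡2; β=7, v≡2 (mod 11); (2|11)=-1, (2|11)=-1; sign (−1)^1·-1^7·-1^3 = -1.
(a,b)_31: α=2, u≡16; β=5, v≡15 (mod 31); (16|31)=+1, (15|31)=-1; sign (−1)^0·+1^5·-1^2 = +1.
(a,b)_13: α=1, u≡10; β=2, v≡10 (mod 13); (10|13)=+1, (10|13)=+1; sign (−1)^0·+1^2·+1^1 = +1.
Ram(236379, -1023) = {3, 11, 19, 29}; no ℚ_3-point on the conic.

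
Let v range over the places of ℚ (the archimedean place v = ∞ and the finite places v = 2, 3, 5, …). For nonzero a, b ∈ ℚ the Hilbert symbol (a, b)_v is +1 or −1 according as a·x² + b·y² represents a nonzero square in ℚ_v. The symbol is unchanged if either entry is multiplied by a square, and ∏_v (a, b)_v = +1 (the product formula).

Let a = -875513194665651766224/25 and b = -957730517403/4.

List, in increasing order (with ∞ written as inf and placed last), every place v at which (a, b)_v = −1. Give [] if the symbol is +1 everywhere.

(a, b) ≡ (-221, -627) mod (ℚ^×)²; places V = {2, 3, 5, 7, 11, 13, 17, 19, ∞}.
(a,b)_17: α=3, u≡15; β=2, v≡8 (mod 17); (15|17)=+1, (8|17)=+1; sign (−1)^0·+1^2·+1^3 = +1.
(a,b)_2: α=4, β=-2; u≡3, v≡5 (mod 8); ε(u)ε(v)=1·0, αω(v)=4·1, βω(u)=-2·1; sum ≡ 0  ⇒  +1.
(a,b)_13: α=3, u≡4; β=0, v≡4 (mod 13); (4|13)=+1, (4|13)=+1; sign (−1)^0·+1^0·+1^3 = +1.
(a,b)_19: α=4, u≡16; β=3, v≡17 (mod 19); (16|19)=+1, (17|19)=+1; sign (−1)^0·+1^3·+1^4 = +1.
(a,b)_∞: sgn(-221)=−, sgn(-627)=−, so -1.
(a,b)_7: α=2, u≡3; β=0, v≡3 (mod 7); (3|7)=-1, (3|7)=-1; sign (−1)^0·-1^0·-1^2 = +1.
(a,b)_5: α=-2, u≡1; β=0, v≡3 (mod 5); (1|5)=+1, (3|5)=-1; sign (−1)^0·+1^0·-1^-2 = +1.
(a,b)_11: α=2, u≡2; β=5, v≡3 (mod 11); (2|11)=-1, (3|11)=+1; sign (−1)^0·-1^5·+1^2 = -1.
(a,b)_3: α=8, u≡1; β=1, v≡1 (mod 3); (1|3)=+1, (1|3)=+1; sign (−1)^0·+1^1·+1^8 = +1.
Ram(-221, -627) = {11, ∞}; no ℚ_11-point on the conic.

[11, inf]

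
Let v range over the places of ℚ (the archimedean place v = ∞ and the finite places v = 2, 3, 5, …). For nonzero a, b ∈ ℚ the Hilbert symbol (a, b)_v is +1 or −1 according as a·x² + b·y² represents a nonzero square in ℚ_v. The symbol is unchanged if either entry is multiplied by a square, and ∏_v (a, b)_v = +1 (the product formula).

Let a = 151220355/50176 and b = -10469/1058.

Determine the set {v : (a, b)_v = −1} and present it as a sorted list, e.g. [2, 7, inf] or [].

Mod squares: a ≡ 7395, b ≡ -58. Check v ∈ {∞, 2, 3, 5, 7, 11, 13, 17, 19, 23, 29}.
v=17: a=17^1·(≡11), b=17^0·(≡5) mod 17; (11|17)=-1, (5|17)=-1; (−1)^{1·0·8}·(-1)^0·(-1)^1 = -1.
v=2: v_2(a)=-10, v_2(b)=-1; units ≡ 3, 3 (mod 8); ε·ε+αω+βω = 1·1+-10·1+-1·1 ≡ 0  ⇒  (a,b)_2 = +1.
v=11: a=11^2·(≡9), b=11^0·(≡7) mod 11; (9|11)=+1, (7|11)=-1; (−1)^{2·0·5}·(+1)^0·(-1)^2 = +1.
v=23: a=23^0·(≡16), b=23^-2·(≡21) mod 23; (16|23)=+1, (21|23)=-1; (−1)^{0·-2·11}·(+1)^-2·(-1)^0 = +1.
v=29: a=29^1·(≡25), b=29^1·(≡26) mod 29; (25|29)=+1, (26|29)=-1; (−1)^{1·1·14}·(+1)^1·(-1)^1 = -1.
v=∞: 7395 > 0 and -58 < 0  ⇒  (a,b)_∞ = +1.
v=7: a=7^-2·(≡3), b=7^0·(≡3) mod 7; (3|7)=-1, (3|7)=-1; (−1)^{-2·0·3}·(-1)^0·(-1)^-2 = +1.
v=3: a=3^1·(≡2), b=3^0·(≡2) mod 3; (2|3)=-1, (2|3)=-1; (−1)^{1·0·1}·(-1)^0·(-1)^1 = -1.
v=5: a=5^1·(≡1), b=5^0·(≡2) mod 5; (1|5)=+1, (2|5)=-1; (−1)^{1·0·2}·(+1)^0·(-1)^1 = -1.
v=13: a=13^2·(≡2), b=13^0·(≡7) mod 13; (2|13)=-1, (7|13)=-1; (−1)^{2·0·6}·(-1)^0·(-1)^2 = +1.
v=19: a=19^0·(≡6), b=19^2·(≡8) mod 19; (6|19)=+1, (8|19)=-1; (−1)^{0·2·9}·(+1)^2·(-1)^0 = +1.
Ram(7395, -58) = {3, 5, 17, 29}; no ℚ_3-point on the conic.

[3, 5, 17, 29]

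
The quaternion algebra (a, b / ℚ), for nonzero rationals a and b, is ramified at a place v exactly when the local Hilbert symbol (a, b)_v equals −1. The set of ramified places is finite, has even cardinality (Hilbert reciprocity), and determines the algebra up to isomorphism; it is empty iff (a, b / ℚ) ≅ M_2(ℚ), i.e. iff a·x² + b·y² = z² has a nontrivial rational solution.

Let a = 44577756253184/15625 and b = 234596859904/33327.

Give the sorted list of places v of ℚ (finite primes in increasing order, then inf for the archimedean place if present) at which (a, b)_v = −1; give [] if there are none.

[2, 11]

Mod squares: a ≡ 11, b ≡ 7. Check v ∈ {∞, 2, 3, 5, 7, 11, 19, 23, 43}.
v=19: a=19^2·(≡11), b=19^0·(≡16) mod 19; (11|19)=+1, (16|19)=+1; (−1)^{2·0·9}·(+1)^0·(+1)^2 = +1.
v=5: a=5^-6·(≡4), b=5^0·(≡2) mod 5; (4|5)=+1, (2|5)=-1; (−1)^{-6·0·2}·(+1)^0·(-1)^-6 = +1.
v=∞: 11 > 0 and 7 > 0  ⇒  (a,b)_∞ = +1.
v=43: a=43^2·(≡16), b=43^2·(≡2) mod 43; (16|43)=+1, (2|43)=-1; (−1)^{2·2·21}·(+1)^2·(-1)^2 = +1.
v=23: a=23^0·(≡11), b=23^-2·(≡15) mod 23; (11|23)=-1, (15|23)=-1; (−1)^{0·-2·11}·(-1)^-2·(-1)^0 = +1.
v=3: a=3^0·(≡2), b=3^-2·(≡1) mod 3; (2|3)=-1, (1|3)=+1; (−1)^{0·-2·1}·(-1)^-2·(+1)^0 = +1.
v=7: a=7^2·(≡1), b=7^-1·(≡1) mod 7; (1|7)=+1, (1|7)=+1; (−1)^{2·-1·3}·(+1)^-1·(+1)^2 = +1.
v=11: a=11^3·(≡9), b=11^2·(≡7) mod 11; (9|11)=+1, (7|11)=-1; (−1)^{3·2·5}·(+1)^2·(-1)^3 = -1.
v=2: v_2(a)=10, v_2(b)=20; units ≡ 3, 7 (mod 8); ε·ε+αω+βω = 1·1+10·0+20·1 ≡ 1  ⇒  (a,b)_2 = -1.
(11, 7 / ℚ) ramifies at {2, 11}: a division algebra.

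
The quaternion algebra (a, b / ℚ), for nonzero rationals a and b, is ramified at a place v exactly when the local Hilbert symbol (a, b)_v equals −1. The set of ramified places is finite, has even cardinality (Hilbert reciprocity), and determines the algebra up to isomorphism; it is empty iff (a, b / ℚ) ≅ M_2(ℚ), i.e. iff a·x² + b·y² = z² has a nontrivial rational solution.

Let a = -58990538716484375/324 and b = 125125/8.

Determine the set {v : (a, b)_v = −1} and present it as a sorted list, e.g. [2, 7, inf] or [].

(a, b) ≡ (-455, 10010) mod (ℚ^×)²; places V = {2, 3, 5, 7, 11, 13, ∞}.
(a,b)_11: α=2, u≡6; β=1, v≡7 (mod 11); (6|11)=-1, (7|11)=-1; sign (−1)^0·-1^1·-1^2 = -1.
(a,b)_7: α=5, u≡5; β=1, v≡4 (mod 7); (5|7)=-1, (4|7)=+1; sign (−1)^1·-1^1·+1^5 = +1.
(a,b)_2: α=-2, β=-3; u≡1, v≡5 (mod 8); ε(u)ε(v)=0·0, αω(v)=-2·1, βω(u)=-3·0; sum ≡ 0  ⇒  +1.
(a,b)_5: α=7, u≡1; β=3, v≡2 (mod 5); (1|5)=+1, (2|5)=-1; sign (−1)^0·+1^3·-1^7 = -1.
(a,b)_∞: sgn(-455)=−, sgn(10010)=+, so +1.
(a,b)_3: α=-4, u≡1; β=0, v≡2 (mod 3); (1|3)=+1, (2|3)=-1; sign (−1)^0·+1^0·-1^-4 = +1.
(a,b)_13: α=5, u≡1; β=1, v≡12 (mod 13); (1|13)=+1, (12|13)=+1; sign (−1)^0·+1^1·+1^5 = +1.
|Ram(-455, 10010)| = 2, even; anisotropic at {5, 11}.

[5, 11]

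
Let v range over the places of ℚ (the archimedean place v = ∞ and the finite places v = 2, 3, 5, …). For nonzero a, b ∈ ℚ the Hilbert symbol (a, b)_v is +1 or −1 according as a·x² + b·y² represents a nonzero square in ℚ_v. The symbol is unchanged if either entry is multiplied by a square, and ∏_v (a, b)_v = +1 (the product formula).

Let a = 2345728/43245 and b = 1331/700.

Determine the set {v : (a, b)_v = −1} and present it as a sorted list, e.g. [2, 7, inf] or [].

Mod squares: a ≡ 935, b ≡ 77. Check v ∈ {∞, 2, 3, 5, 7, 11, 17, 31}.
v=∞: 935 > 0 and 77 > 0  ⇒  (a,b)_∞ = +1.
v=17: a=17^1·(≡13), b=17^0·(≡13) mod 17; (13|17)=+1, (13|17)=+1; (−1)^{1·0·8}·(+1)^0·(+1)^1 = +1.
v=5: a=5^-1·(≡2), b=5^-2·(≡2) mod 5; (2|5)=-1, (2|5)=-1; (−1)^{-1·-2·2}·(-1)^-2·(-1)^-1 = -1.
v=7: a=7^2·(≡1), b=7^-1·(≡4) mod 7; (1|7)=+1, (4|7)=+1; (−1)^{2·-1·3}·(+1)^-1·(+1)^2 = +1.
v=11: a=11^1·(≡6), b=11^3·(≡8) mod 11; (6|11)=-1, (8|11)=-1; (−1)^{1·3·5}·(-1)^3·(-1)^1 = -1.
v=3: a=3^-2·(≡2), b=3^0·(≡2) mod 3; (2|3)=-1, (2|3)=-1; (−1)^{-2·0·1}·(-1)^0·(-1)^-2 = +1.
v=31: a=31^-2·(≡28), b=31^0·(≡24) mod 31; (28|31)=+1, (24|31)=-1; (−1)^{-2·0·15}·(+1)^0·(-1)^-2 = +1.
v=2: v_2(a)=8, v_2(b)=-2; units ≡ 7, 5 (mod 8); ε·ε+αω+βω = 1·0+8·1+-2·0 ≡ 0  ⇒  (a,b)_2 = +1.
Ram(935, 77) = {5, 11}; no ℚ_5-point on the conic.

[5, 11]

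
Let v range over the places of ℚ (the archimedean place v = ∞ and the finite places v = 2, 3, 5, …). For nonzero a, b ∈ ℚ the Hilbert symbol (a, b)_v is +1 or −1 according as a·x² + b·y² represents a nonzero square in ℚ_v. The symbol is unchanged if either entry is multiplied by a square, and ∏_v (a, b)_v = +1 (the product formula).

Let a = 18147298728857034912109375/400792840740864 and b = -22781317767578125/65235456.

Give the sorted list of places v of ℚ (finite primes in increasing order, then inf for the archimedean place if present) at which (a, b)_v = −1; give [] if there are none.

Mod squares: a ≡ 26390, b ≡ -501410. Check v ∈ {∞, 2, 3, 5, 7, 11, 13, 19, 29, 37, 47}.
v=3: a=3^-2·(≡2), b=3^-4·(≡1) mod 3; (2|3)=-1, (1|3)=+1; (−1)^{-2·-4·1}·(-1)^-4·(+1)^-2 = +1.
v=37: a=37^4·(≡27), b=37^2·(≡14) mod 37; (27|37)=+1, (14|37)=-1; (−1)^{4·2·18}·(+1)^2·(-1)^4 = +1.
v=47: a=47^2·(≡19), b=47^2·(≡11) mod 47; (19|47)=-1, (11|47)=-1; (−1)^{2·2·23}·(-1)^2·(-1)^2 = +1.
v=5: a=5^13·(≡2), b=5^9·(≡3) mod 5; (2|5)=-1, (3|5)=-1; (−1)^{13·9·2}·(-1)^9·(-1)^13 = +1.
v=7: a=7^3·(≡4), b=7^1·(≡4) mod 7; (4|7)=+1, (4|7)=+1; (−1)^{3·1·3}·(+1)^1·(+1)^3 = -1.
v=13: a=13^-5·(≡6), b=13^-1·(≡3) mod 13; (6|13)=-1, (3|13)=+1; (−1)^{-5·-1·6}·(-1)^-1·(+1)^-5 = -1.
v=19: a=19^2·(≡8), b=19^1·(≡11) mod 19; (8|19)=-1, (11|19)=+1; (−1)^{2·1·9}·(-1)^1·(+1)^2 = -1.
v=11: a=11^-4·(≡9), b=11^-2·(≡9) mod 11; (9|11)=+1, (9|11)=+1; (−1)^{-4·-2·5}·(+1)^-2·(+1)^-4 = +1.
v=29: a=29^1·(≡17), b=29^1·(≡20) mod 29; (17|29)=-1, (20|29)=+1; (−1)^{1·1·14}·(-1)^1·(+1)^1 = -1.
v=∞: 26390 > 0 and -501410 < 0  ⇒  (a,b)_∞ = +1.
v=2: v_2(a)=-13, v_2(b)=-9; units ≡ 3, 7 (mod 8); ε·ε+αω+βω = 1·1+-13·0+-9·1 ≡ 0  ⇒  (a,b)_2 = +1.
Ram(26390, -501410) = {7, 13, 19, 29}; no ℚ_7-point on the conic.

[7, 13, 19, 29]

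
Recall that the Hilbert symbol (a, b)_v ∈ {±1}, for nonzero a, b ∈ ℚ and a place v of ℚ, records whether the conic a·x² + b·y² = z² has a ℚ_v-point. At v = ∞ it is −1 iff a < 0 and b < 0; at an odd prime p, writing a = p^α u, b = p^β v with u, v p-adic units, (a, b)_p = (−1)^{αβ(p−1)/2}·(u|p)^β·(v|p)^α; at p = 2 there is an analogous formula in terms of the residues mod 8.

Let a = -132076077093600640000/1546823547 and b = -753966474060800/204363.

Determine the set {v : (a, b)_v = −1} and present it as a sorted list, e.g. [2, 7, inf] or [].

[11, 13, 17, inf]

(a, b) ≡ (-74613, -88179) mod (ℚ^×)²; places V = {2, 3, 5, 7, 11, 13, 17, 19, 29, ∞}.
(a,b)_5: α=4, u≡3; β=2, v≡1 (mod 5); (3|5)=-1, (1|5)=+1; sign (−1)^0·-1^2·+1^4 = +1.
(a,b)_19: α=1, u≡4; β=1, v≡2 (mod 19); (4|19)=+1, (2|19)=-1; sign (−1)^1·+1^1·-1^1 = +1.
(a,b)_7: α=5, u≡1; β=3, v≡6 (mod 7); (1|7)=+1, (6|7)=-1; sign (−1)^1·+1^3·-1^5 = +1.
(a,b)_13: α=4, u≡11; β=3, v≡1 (mod 13); (11|13)=-1, (1|13)=+1; sign (−1)^0·-1^3·+1^4 = -1.
(a,b)_2: α=10, β=10; u≡3, v≡5 (mod 8); ε(u)ε(v)=1·0, αω(v)=10·1, βω(u)=10·1; sum ≡ 0  ⇒  +1.
(a,b)_29: α=-4, u≡6; β=-2, v≡21 (mod 29); (6|29)=+1, (21|29)=-1; sign (−1)^0·+1^-2·-1^-4 = +1.
(a,b)_17: α=1, u≡11; β=1, v≡16 (mod 17); (11|17)=-1, (16|17)=+1; sign (−1)^0·-1^1·+1^1 = -1.
(a,b)_3: α=-7, u≡2; β=-5, v≡1 (mod 3); (2|3)=-1, (1|3)=+1; sign (−1)^1·-1^-5·+1^-7 = +1.
(a,b)_11: α=3, u≡3; β=2, v≡10 (mod 11); (3|11)=+1, (10|11)=-1; sign (−1)^0·+1^2·-1^3 = -1.
(a,b)_∞: sgn(-74613)=−, sgn(-88179)=−, so -1.
(-74613, -88179 / ℚ) ramifies at {11, 13, 17, ∞}: a division algebra.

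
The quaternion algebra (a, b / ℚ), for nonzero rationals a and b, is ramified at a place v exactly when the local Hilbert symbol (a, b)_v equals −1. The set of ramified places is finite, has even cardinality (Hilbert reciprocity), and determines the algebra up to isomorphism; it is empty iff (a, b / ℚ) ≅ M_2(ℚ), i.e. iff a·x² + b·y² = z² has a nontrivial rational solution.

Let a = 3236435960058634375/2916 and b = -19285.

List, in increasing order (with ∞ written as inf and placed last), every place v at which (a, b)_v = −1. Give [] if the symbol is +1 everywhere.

(a, b) ≡ (7103815, -19285) mod (ℚ^×)²; places V = {2, 3, 5, 7, 19, 29, 37, 43, 47, ∞}.
(a,b)_7: α=4, u≡3; β=1, v≡3 (mod 7); (3|7)=-1, (3|7)=-1; sign (−1)^0·-1^1·-1^4 = -1.
(a,b)_∞: sgn(7103815)=+, sgn(-19285)=−, so +1.
(a,b)_5: α=5, u≡3; β=1, v≡3 (mod 5); (3|5)=-1, (3|5)=-1; sign (−1)^0·-1^1·-1^5 = +1.
(a,b)_19: α=3, u≡2; β=1, v≡11 (mod 19); (2|19)=-1, (11|19)=+1; sign (−1)^1·-1^1·+1^3 = +1.
(a,b)_43: α=1, u≡2; β=0, v≡22 (mod 43); (2|43)=-1, (22|43)=-1; sign (−1)^0·-1^0·-1^1 = -1.
(a,b)_29: α=2, u≡7; β=1, v≡2 (mod 29); (7|29)=+1, (2|29)=-1; sign (−1)^0·+1^1·-1^2 = +1.
(a,b)_47: α=1, u≡11; β=0, v≡32 (mod 47); (11|47)=-1, (32|47)=+1; sign (−1)^0·-1^0·+1^1 = +1.
(a,b)_37: α=1, u≡22; β=0, v≡29 (mod 37); (22|37)=-1, (29|37)=-1; sign (−1)^0·-1^0·-1^1 = -1.
(a,b)_2: α=-2, β=0; u≡7, v≡3 (mod 8); ε(u)ε(v)=1·1, αω(v)=-2·1, βω(u)=0·0; sum ≡ 1  ⇒  -1.
(a,b)_3: α=-6, u≡1; β=0, v≡2 (mod 3); (1|3)=+1, (2|3)=-1; sign (−1)^0·+1^0·-1^-6 = +1.
|Ram(7103815, -19285)| = 4, even; anisotropic at {2, 7, 37, 43}.

[2, 7, 37, 43]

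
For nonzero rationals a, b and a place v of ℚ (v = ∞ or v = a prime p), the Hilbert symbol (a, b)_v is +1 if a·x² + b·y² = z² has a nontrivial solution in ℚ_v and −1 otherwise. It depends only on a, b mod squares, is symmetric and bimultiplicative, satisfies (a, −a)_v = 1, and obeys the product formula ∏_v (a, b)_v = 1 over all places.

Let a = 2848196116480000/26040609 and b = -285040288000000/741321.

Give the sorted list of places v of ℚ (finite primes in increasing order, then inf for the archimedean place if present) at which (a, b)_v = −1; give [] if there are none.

(a, b) ≡ (598, -18538) mod (ℚ^×)²; places V = {2, 3, 5, 7, 11, 13, 23, 31, 41, ∞}.
(a,b)_23: α=1, u≡8; β=1, v≡14 (mod 23); (8|23)=+1, (14|23)=-1; sign (−1)^1·+1^1·-1^1 = +1.
(a,b)_11: α=2, u≡9; β=0, v≡8 (mod 11); (9|11)=+1, (8|11)=-1; sign (−1)^0·+1^0·-1^2 = +1.
(a,b)_31: α=2, u≡2; β=3, v≡15 (mod 31); (2|31)=+1, (15|31)=-1; sign (−1)^0·+1^3·-1^2 = +1.
(a,b)_3: α=-12, u≡1; β=-2, v≡2 (mod 3); (1|3)=+1, (2|3)=-1; sign (−1)^0·+1^-2·-1^-12 = +1.
(a,b)_13: α=1, u≡2; β=1, v≡3 (mod 13); (2|13)=-1, (3|13)=+1; sign (−1)^0·-1^1·+1^1 = -1.
(a,b)_∞: sgn(598)=+, sgn(-18538)=−, so +1.
(a,b)_2: α=17, β=11; u≡3, v≡3 (mod 8); ε(u)ε(v)=1·1, αω(v)=17·1, βω(u)=11·1; sum ≡ 1  ⇒  -1.
(a,b)_7: α=-2, u≡6; β=-2, v≡3 (mod 7); (6|7)=-1, (3|7)=-1; sign (−1)^0·-1^-2·-1^-2 = +1.
(a,b)_41: α=0, u≡6; β=-2, v≡6 (mod 41); (6|41)=-1, (6|41)=-1; sign (−1)^0·-1^-2·-1^0 = +1.
(a,b)_5: α=4, u≡2; β=6, v≡3 (mod 5); (2|5)=-1, (3|5)=-1; sign (−1)^0·-1^6·-1^4 = +1.
(598, -18538 / ℚ) ramifies at {2, 13}: a division algebra.

[2, 13]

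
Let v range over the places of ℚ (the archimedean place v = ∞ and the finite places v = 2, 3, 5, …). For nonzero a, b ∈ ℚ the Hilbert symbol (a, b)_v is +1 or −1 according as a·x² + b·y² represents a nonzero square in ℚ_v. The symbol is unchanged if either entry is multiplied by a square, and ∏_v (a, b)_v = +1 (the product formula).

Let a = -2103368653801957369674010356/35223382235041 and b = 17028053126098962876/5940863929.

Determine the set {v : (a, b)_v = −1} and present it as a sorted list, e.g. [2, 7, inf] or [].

[2, 19, 29, 31]

(a, b) ≡ (-1178589, 31) mod (ℚ^×)²; places V = {2, 3, 7, 11, 13, 19, 23, 29, 31, ∞}.
(a,b)_2: α=2, β=2; u≡3, v≡7 (mod 8); ε(u)ε(v)=1·1, αω(v)=2·0, βω(u)=2·1; sum ≡ 1  ⇒  -1.
(a,b)_19: α=9, u≡1; β=6, v≡13 (mod 19); (1|19)=+1, (13|19)=-1; sign (−1)^0·+1^6·-1^9 = -1.
(a,b)_13: α=-2, u≡3; β=-2, v≡6 (mod 13); (3|13)=+1, (6|13)=-1; sign (−1)^0·+1^-2·-1^-2 = +1.
(a,b)_3: α=11, u≡2; β=8, v≡1 (mod 3); (2|3)=-1, (1|3)=+1; sign (−1)^0·-1^8·+1^11 = +1.
(a,b)_31: α=1, u≡25; β=1, v≡28 (mod 31); (25|31)=+1, (28|31)=+1; sign (−1)^1·+1^1·+1^1 = -1.
(a,b)_11: α=-6, u≡10; β=-4, v≡5 (mod 11); (10|11)=-1, (5|11)=+1; sign (−1)^0·-1^-4·+1^-6 = +1.
(a,b)_29: α=3, u≡18; β=2, v≡19 (mod 29); (18|29)=-1, (19|29)=-1; sign (−1)^0·-1^2·-1^3 = -1.
(a,b)_∞: sgn(-1178589)=−, sgn(31)=+, so +1.
(a,b)_7: α=-6, u≡4; β=-4, v≡3 (mod 7); (4|7)=+1, (3|7)=-1; sign (−1)^0·+1^-4·-1^-6 = +1.
(a,b)_23: α=3, u≡13; β=2, v≡13 (mod 23); (13|23)=+1, (13|23)=+1; sign (−1)^0·+1^2·+1^3 = +1.
|Ram(-1178589, 31)| = 4, even; anisotropic at {2, 19, 29, 31}.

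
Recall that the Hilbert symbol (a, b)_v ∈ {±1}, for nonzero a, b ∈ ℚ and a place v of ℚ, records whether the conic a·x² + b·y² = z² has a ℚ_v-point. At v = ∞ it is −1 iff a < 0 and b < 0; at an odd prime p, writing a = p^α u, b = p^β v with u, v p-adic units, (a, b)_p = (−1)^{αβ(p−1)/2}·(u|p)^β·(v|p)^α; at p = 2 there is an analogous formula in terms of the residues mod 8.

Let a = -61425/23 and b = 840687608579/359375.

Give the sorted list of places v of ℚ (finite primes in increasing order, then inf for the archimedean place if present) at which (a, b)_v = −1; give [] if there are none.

[19, 41]

(a, b) ≡ (-6279, 17917) mod (ℚ^×)²; places V = {2, 3, 5, 7, 13, 19, 23, 41, ∞}.
(a,b)_13: α=1, u≡2; β=2, v≡9 (mod 13); (2|13)=-1, (9|13)=+1; sign (−1)^0·-1^2·+1^1 = +1.
(a,b)_2: α=0, β=0; u≡1, v≡5 (mod 8); ε(u)ε(v)=0·0, αω(v)=0·1, βω(u)=0·0; sum ≡ 0  ⇒  +1.
(a,b)_3: α=3, u≡1; β=0, v≡1 (mod 3); (1|3)=+1, (1|3)=+1; sign (−1)^0·+1^0·+1^3 = +1.
(a,b)_19: α=0, u≡10; β=5, v≡18 (mod 19); (10|19)=-1, (18|19)=-1; sign (−1)^0·-1^5·-1^0 = -1.
(a,b)_∞: sgn(-6279)=−, sgn(17917)=+, so +1.
(a,b)_5: α=2, u≡1; β=-6, v≡3 (mod 5); (1|5)=+1, (3|5)=-1; sign (−1)^0·+1^-6·-1^2 = +1.
(a,b)_23: α=-1, u≡8; β=-1, v≡19 (mod 23); (8|23)=+1, (19|23)=-1; sign (−1)^1·+1^-1·-1^-1 = +1.
(a,b)_7: α=1, u≡5; β=2, v≡2 (mod 7); (5|7)=-1, (2|7)=+1; sign (−1)^0·-1^2·+1^1 = +1.
(a,b)_41: α=0, u≡30; β=1, v≡26 (mod 41); (30|41)=-1, (26|41)=-1; sign (−1)^0·-1^1·-1^0 = -1.
|Ram(-6279, 17917)| = 2, even; anisotropic at {19, 41}.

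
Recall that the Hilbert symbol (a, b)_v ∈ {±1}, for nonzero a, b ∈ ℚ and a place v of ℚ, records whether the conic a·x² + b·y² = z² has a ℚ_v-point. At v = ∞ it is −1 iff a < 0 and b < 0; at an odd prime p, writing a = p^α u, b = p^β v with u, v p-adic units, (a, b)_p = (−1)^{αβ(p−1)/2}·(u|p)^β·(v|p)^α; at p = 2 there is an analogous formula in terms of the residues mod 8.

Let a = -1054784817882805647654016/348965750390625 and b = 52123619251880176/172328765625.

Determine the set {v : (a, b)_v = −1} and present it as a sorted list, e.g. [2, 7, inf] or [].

[2, 13]

Mod squares: a ≡ -8866, b ≡ 31. Check v ∈ {∞, 2, 3, 5, 7, 11, 13, 19, 31, 41}.
v=19: a=19^4·(≡7), b=19^2·(≡3) mod 19; (7|19)=+1, (3|19)=-1; (−1)^{4·2·9}·(+1)^2·(-1)^4 = +1.
v=7: a=7^8·(≡6), b=7^6·(≡6) mod 7; (6|7)=-1, (6|7)=-1; (−1)^{8·6·3}·(-1)^6·(-1)^8 = +1.
v=13: a=13^3·(≡11), b=13^2·(≡6) mod 13; (11|13)=-1, (6|13)=-1; (−1)^{3·2·6}·(-1)^2·(-1)^3 = -1.
v=41: a=41^-2·(≡32), b=41^-2·(≡39) mod 41; (32|41)=+1, (39|41)=+1; (−1)^{-2·-2·20}·(+1)^-2·(+1)^-2 = +1.
v=5: a=5^-8·(≡4), b=5^-6·(≡1) mod 5; (4|5)=+1, (1|5)=+1; (−1)^{-8·-6·2}·(+1)^-6·(+1)^-8 = +1.
v=2: v_2(a)=7, v_2(b)=4; units ≡ 7, 7 (mod 8); ε·ε+αω+βω = 1·1+7·0+4·0 ≡ 1  ⇒  (a,b)_2 = -1.
v=11: a=11^5·(≡10), b=11^4·(≡9) mod 11; (10|11)=-1, (9|11)=+1; (−1)^{5·4·5}·(-1)^4·(+1)^5 = +1.
v=3: a=3^-12·(≡2), b=3^-8·(≡1) mod 3; (2|3)=-1, (1|3)=+1; (−1)^{-12·-8·1}·(-1)^-8·(+1)^-12 = +1.
v=31: a=31^1·(≡13), b=31^1·(≡5) mod 31; (13|31)=-1, (5|31)=+1; (−1)^{1·1·15}·(-1)^1·(+1)^1 = +1.
v=∞: -8866 < 0 and 31 > 0  ⇒  (a,b)_∞ = +1.
Ram(-8866, 31) = {2, 13}; no ℚ_2-point on the conic.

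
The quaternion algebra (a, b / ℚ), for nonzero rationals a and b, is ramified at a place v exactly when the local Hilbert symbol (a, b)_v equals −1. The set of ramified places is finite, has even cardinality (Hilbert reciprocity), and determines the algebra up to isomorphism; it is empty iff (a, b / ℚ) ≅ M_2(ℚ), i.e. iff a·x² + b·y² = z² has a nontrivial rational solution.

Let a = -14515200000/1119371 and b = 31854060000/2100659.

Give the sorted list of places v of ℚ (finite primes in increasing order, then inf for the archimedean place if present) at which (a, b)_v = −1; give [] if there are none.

(a, b) ≡ (-770, 154) mod (ℚ^×)²; places V = {2, 3, 5, 7, 11, 19, 23, 29, 53, ∞}.
(a,b)_7: α=1, u≡4; β=1, v≡1 (mod 7); (4|7)=+1, (1|7)=+1; sign (−1)^1·+1^1·+1^1 = -1.
(a,b)_23: α=0, u≡6; β=-2, v≡16 (mod 23); (6|23)=+1, (16|23)=+1; sign (−1)^0·+1^-2·+1^0 = +1.
(a,b)_3: α=4, u≡1; β=4, v≡1 (mod 3); (1|3)=+1, (1|3)=+1; sign (−1)^0·+1^4·+1^4 = +1.
(a,b)_53: α=0, u≡38; β=2, v≡30 (mod 53); (38|53)=+1, (30|53)=-1; sign (−1)^0·+1^2·-1^0 = +1.
(a,b)_11: α=-3, u≡8; β=-1, v≡9 (mod 11); (8|11)=-1, (9|11)=+1; sign (−1)^1·-1^-1·+1^-3 = +1.
(a,b)_2: α=13, β=5; u≡7, v≡5 (mod 8); ε(u)ε(v)=1·0, αω(v)=13·1, βω(u)=5·0; sum ≡ 1  ⇒  -1.
(a,b)_19: α=0, u≡1; β=-2, v≡14 (mod 19); (1|19)=+1, (14|19)=-1; sign (−1)^0·+1^-2·-1^0 = +1.
(a,b)_5: α=5, u≡1; β=4, v≡4 (mod 5); (1|5)=+1, (4|5)=+1; sign (−1)^0·+1^4·+1^5 = +1.
(a,b)_∞: sgn(-770)=−, sgn(154)=+, so +1.
(a,b)_29: α=-2, u≡9; β=0, v≡4 (mod 29); (9|29)=+1, (4|29)=+1; sign (−1)^0·+1^0·+1^-2 = +1.
Ram(-770, 154) = {2, 7}; no ℚ_2-point on the conic.

[2, 7]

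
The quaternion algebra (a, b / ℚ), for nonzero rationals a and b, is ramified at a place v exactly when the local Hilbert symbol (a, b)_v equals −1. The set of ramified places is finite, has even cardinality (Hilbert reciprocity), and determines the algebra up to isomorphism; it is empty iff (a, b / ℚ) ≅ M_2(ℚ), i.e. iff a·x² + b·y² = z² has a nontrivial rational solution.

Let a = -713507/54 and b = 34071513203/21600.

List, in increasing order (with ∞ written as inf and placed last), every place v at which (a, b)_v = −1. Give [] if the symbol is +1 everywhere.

(a, b) ≡ (-1938, 9282) mod (ℚ^×)²; places V = {2, 3, 5, 7, 13, 17, 19, 47, ∞}.
(a,b)_∞: sgn(-1938)=−, sgn(9282)=+, so +1.
(a,b)_47: α=2, u≡21; β=0, v≡38 (mod 47); (21|47)=+1, (38|47)=-1; sign (−1)^0·+1^0·-1^2 = +1.
(a,b)_7: α=0, u≡2; β=1, v≡3 (mod 7); (2|7)=+1, (3|7)=-1; sign (−1)^0·+1^1·-1^0 = +1.
(a,b)_5: α=0, u≡2; β=-2, v≡2 (mod 5); (2|5)=-1, (2|5)=-1; sign (−1)^0·-1^-2·-1^0 = +1.
(a,b)_3: α=-3, u≡2; β=-3, v≡1 (mod 3); (2|3)=-1, (1|3)=+1; sign (−1)^1·-1^-3·+1^-3 = +1.
(a,b)_13: α=0, u≡12; β=3, v≡10 (mod 13); (12|13)=+1, (10|13)=+1; sign (−1)^0·+1^3·+1^0 = +1.
(a,b)_17: α=1, u≡12; β=1, v≡4 (mod 17); (12|17)=-1, (4|17)=+1; sign (−1)^0·-1^1·+1^1 = -1.
(a,b)_19: α=1, u≡3; β=4, v≡18 (mod 19); (3|19)=-1, (18|19)=-1; sign (−1)^0·-1^4·-1^1 = -1.
(a,b)_2: α=-1, β=-5; u≡7, v≡1 (mod 8); ε(u)ε(v)=1·0, αω(v)=-1·0, βω(u)=-5·0; sum ≡ 0  ⇒  +1.
Ram(-1938, 9282) = {17, 19}; no ℚ_17-point on the conic.

[17, 19]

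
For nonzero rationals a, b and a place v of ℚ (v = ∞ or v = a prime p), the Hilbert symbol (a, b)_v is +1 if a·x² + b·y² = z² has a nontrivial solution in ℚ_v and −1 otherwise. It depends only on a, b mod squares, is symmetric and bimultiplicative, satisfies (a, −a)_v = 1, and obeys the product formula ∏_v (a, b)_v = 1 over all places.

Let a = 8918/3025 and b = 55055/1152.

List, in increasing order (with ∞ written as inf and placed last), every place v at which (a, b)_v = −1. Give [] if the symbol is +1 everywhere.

(a, b) ≡ (182, 910) mod (ℚ^×)²; places V = {2, 3, 5, 7, 11, 13, ∞}.
(a,b)_2: α=1, β=-7; u≡3, v≡7 (mod 8); ε(u)ε(v)=1·1, αω(v)=1·0, βω(u)=-7·1; sum ≡ 0  ⇒  +1.
(a,b)_7: α=3, u≡5; β=1, v≡1 (mod 7); (5|7)=-1, (1|7)=+1; sign (−1)^1·-1^1·+1^3 = +1.
(a,b)_11: α=-2, u≡10; β=2, v≡6 (mod 11); (10|11)=-1, (6|11)=-1; sign (−1)^0·-1^2·-1^-2 = +1.
(a,b)_5: α=-2, u≡3; β=1, v≡3 (mod 5); (3|5)=-1, (3|5)=-1; sign (−1)^0·-1^1·-1^-2 = -1.
(a,b)_13: α=1, u≡4; β=1, v≡11 (mod 13); (4|13)=+1, (11|13)=-1; sign (−1)^0·+1^1·-1^1 = -1.
(a,b)_3: α=0, u≡2; β=-2, v≡1 (mod 3); (2|3)=-1, (1|3)=+1; sign (−1)^0·-1^-2·+1^0 = +1.
(a,b)_∞: sgn(182)=+, sgn(910)=+, so +1.
Ram(182, 910) = {5, 13}; no ℚ_5-point on the conic.

[5, 13]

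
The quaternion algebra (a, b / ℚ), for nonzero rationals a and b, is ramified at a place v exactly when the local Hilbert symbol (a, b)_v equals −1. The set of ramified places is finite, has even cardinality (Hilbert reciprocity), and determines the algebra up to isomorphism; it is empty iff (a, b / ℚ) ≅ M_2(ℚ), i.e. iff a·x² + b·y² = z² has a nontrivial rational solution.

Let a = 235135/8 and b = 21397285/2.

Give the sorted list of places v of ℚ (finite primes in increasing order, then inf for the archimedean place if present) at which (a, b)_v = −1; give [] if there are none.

[2, 7, 13, 37]

(a, b) ≡ (470270, 42794570) mod (ℚ^×)²; places V = {2, 5, 7, 13, 31, 37, 41, ∞}.
(a,b)_37: α=1, u≡22; β=1, v≡16 (mod 37); (22|37)=-1, (16|37)=+1; sign (−1)^0·-1^1·+1^1 = -1.
(a,b)_13: α=0, u≡7; β=1, v≡1 (mod 13); (7|13)=-1, (1|13)=+1; sign (−1)^0·-1^1·+1^0 = -1.
(a,b)_7: α=0, u≡5; β=1, v≡1 (mod 7); (5|7)=-1, (1|7)=+1; sign (−1)^0·-1^1·+1^0 = -1.
(a,b)_31: α=1, u≡22; β=1, v≡10 (mod 31); (22|31)=-1, (10|31)=+1; sign (−1)^1·-1^1·+1^1 = +1.
(a,b)_5: α=1, u≡4; β=1, v≡1 (mod 5); (4|5)=+1, (1|5)=+1; sign (−1)^0·+1^1·+1^1 = +1.
(a,b)_∞: sgn(470270)=+, sgn(42794570)=+, so +1.
(a,b)_2: α=-3, β=-1; u≡7, v≡5 (mod 8); ε(u)ε(v)=1·0, αω(v)=-3·1, βω(u)=-1·0; sum ≡ 1  ⇒  -1.
(a,b)_41: α=1, u≡25; β=1, v≡39 (mod 41); (25|41)=+1, (39|41)=+1; sign (−1)^0·+1^1·+1^1 = +1.
(470270, 42794570 / ℚ) ramifies at {2, 7, 13, 37}: a division algebra.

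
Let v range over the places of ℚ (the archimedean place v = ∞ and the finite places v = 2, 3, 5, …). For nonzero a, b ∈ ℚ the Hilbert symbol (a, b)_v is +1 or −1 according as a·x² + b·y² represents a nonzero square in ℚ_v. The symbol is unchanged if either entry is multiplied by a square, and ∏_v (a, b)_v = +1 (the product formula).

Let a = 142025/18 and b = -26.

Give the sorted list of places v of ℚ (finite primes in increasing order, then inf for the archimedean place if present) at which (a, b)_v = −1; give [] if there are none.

(a, b) ≡ (11362, -26) mod (ℚ^×)²; places V = {2, 3, 5, 13, 19, 23, ∞}.
(a,b)_13: α=1, u≡1; β=1, v≡11 (mod 13); (1|13)=+1, (11|13)=-1; sign (−1)^0·+1^1·-1^1 = -1.
(a,b)_19: α=1, u≡11; β=0, v≡12 (mod 19); (11|19)=+1, (12|19)=-1; sign (−1)^0·+1^0·-1^1 = -1.
(a,b)_5: α=2, u≡2; β=0, v≡4 (mod 5); (2|5)=-1, (4|5)=+1; sign (−1)^0·-1^0·+1^2 = +1.
(a,b)_3: α=-2, u≡1; β=0, v≡1 (mod 3); (1|3)=+1, (1|3)=+1; sign (−1)^0·+1^0·+1^-2 = +1.
(a,b)_23: α=1, u≡7; β=0, v≡20 (mod 23); (7|23)=-1, (20|23)=-1; sign (−1)^0·-1^0·-1^1 = -1.
(a,b)_∞: sgn(11362)=+, sgn(-26)=−, so +1.
(a,b)_2: α=-1, β=1; u≡1, v≡3 (mod 8); ε(u)ε(v)=0·1, αω(v)=-1·1, βω(u)=1·0; sum ≡ 1  ⇒  -1.
(11362, -26 / ℚ) ramifies at {2, 13, 19, 23}: a division algebra.

[2, 13, 19, 23]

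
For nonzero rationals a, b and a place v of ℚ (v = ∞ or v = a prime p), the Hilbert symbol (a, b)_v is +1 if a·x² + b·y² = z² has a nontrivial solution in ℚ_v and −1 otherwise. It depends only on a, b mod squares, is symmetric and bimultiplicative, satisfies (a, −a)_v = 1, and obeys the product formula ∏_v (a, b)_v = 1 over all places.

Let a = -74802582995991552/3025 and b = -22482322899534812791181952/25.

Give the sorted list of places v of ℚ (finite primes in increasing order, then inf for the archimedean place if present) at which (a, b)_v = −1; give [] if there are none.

[31, 37, 41, inf]

(a, b) ≡ (-79143, -60762) mod (ℚ^×)²; places V = {2, 3, 5, 11, 13, 19, 23, 31, 37, 41, ∞}.
(a,b)_13: α=2, u≡10; β=3, v≡2 (mod 13); (10|13)=+1, (2|13)=-1; sign (−1)^0·+1^3·-1^2 = +1.
(a,b)_3: α=3, u≡1; β=5, v≡2 (mod 3); (1|3)=+1, (2|3)=-1; sign (−1)^1·+1^5·-1^3 = +1.
(a,b)_11: α=-2, u≡8; β=0, v≡2 (mod 11); (8|11)=-1, (2|11)=-1; sign (−1)^0·-1^0·-1^-2 = +1.
(a,b)_31: α=1, u≡8; β=2, v≡29 (mod 31); (8|31)=+1, (29|31)=-1; sign (−1)^0·+1^2·-1^1 = -1.
(a,b)_19: α=2, u≡17; β=3, v≡15 (mod 19); (17|19)=+1, (15|19)=-1; sign (−1)^0·+1^3·-1^2 = +1.
(a,b)_∞: sgn(-79143)=−, sgn(-60762)=−, so -1.
(a,b)_2: α=10, β=7; u≡1, v≡3 (mod 8); ε(u)ε(v)=0·1, αω(v)=10·1, βω(u)=7·0; sum ≡ 0  ⇒  +1.
(a,b)_23: α=1, u≡13; β=2, v≡3 (mod 23); (13|23)=+1, (3|23)=+1; sign (−1)^0·+1^2·+1^1 = +1.
(a,b)_37: α=1, u≡26; β=2, v≡15 (mod 37); (26|37)=+1, (15|37)=-1; sign (−1)^0·+1^2·-1^1 = -1.
(a,b)_41: α=2, u≡28; β=3, v≡14 (mod 41); (28|41)=-1, (14|41)=-1; sign (−1)^0·-1^3·-1^2 = -1.
(a,b)_5: α=-2, u≡3; β=-2, v≡3 (mod 5); (3|5)=-1, (3|5)=-1; sign (−1)^0·-1^-2·-1^-2 = +1.
Ram(-79143, -60762) = {31, 37, 41, ∞}; no ℚ_31-point on the conic.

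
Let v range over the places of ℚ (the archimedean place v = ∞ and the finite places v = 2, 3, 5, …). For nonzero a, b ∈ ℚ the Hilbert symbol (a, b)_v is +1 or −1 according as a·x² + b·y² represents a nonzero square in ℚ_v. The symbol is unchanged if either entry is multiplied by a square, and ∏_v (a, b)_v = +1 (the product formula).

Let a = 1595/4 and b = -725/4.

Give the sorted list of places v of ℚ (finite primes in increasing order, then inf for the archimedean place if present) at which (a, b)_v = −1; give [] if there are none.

[2, 29]

Mod squares: a ≡ 1595, b ≡ -29. Check v ∈ {∞, 2, 5, 11, 29}.
v=5: a=5^1·(≡1), b=5^2·(≡4) mod 5; (1|5)=+1, (4|5)=+1; (−1)^{1·2·2}·(+1)^2·(+1)^1 = +1.
v=11: a=11^1·(≡6), b=11^0·(≡3) mod 11; (6|11)=-1, (3|11)=+1; (−1)^{1·0·5}·(-1)^0·(+1)^1 = +1.
v=∞: 1595 > 0 and -29 < 0  ⇒  (a,b)_∞ = +1.
v=2: v_2(a)=-2, v_2(b)=-2; units ≡ 3, 3 (mod 8); ε·ε+αω+βω = 1·1+-2·1+-2·1 ≡ 1  ⇒  (a,b)_2 = -1.
v=29: a=29^1·(≡21), b=29^1·(≡1) mod 29; (21|29)=-1, (1|29)=+1; (−1)^{1·1·14}·(-1)^1·(+1)^1 = -1.
|Ram(1595, -29)| = 2, even; anisotropic at {2, 29}.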